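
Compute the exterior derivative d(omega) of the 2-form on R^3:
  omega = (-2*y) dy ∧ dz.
d(omega) = 0

For a 2-form omega = sum_{i<j} g_{ij} dx_i ∧ dx_j, the exterior derivative is
  d(omega) = sum_{i<j} d(g_{ij}) ∧ dx_i ∧ dx_j = sum_{i<j, k} (∂g_{ij}/∂x_k) dx_k ∧ dx_i ∧ dx_j.
Expand each term, using dx_k ∧ dx_i ∧ dx_j = sgn(permutation) dx_{(a)} ∧ dx_{(b)} ∧ dx_{(c)} with (a < b < c) sorted:

Collecting like 3-forms: d(omega) = 0.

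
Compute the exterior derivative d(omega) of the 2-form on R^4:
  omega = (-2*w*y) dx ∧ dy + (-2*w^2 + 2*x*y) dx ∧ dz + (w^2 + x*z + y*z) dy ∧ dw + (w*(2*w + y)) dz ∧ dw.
d(omega) = (-2*y + z) dx ∧ dy ∧ dw + (-2*x) dx ∧ dy ∧ dz + (-4*w) dx ∧ dz ∧ dw + (w - x - y) dy ∧ dz ∧ dw

For a 2-form omega = sum_{i<j} g_{ij} dx_i ∧ dx_j, the exterior derivative is
  d(omega) = sum_{i<j} d(g_{ij}) ∧ dx_i ∧ dx_j = sum_{i<j, k} (∂g_{ij}/∂x_k) dx_k ∧ dx_i ∧ dx_j.
Expand each term, using dx_k ∧ dx_i ∧ dx_j = sgn(permutation) dx_{(a)} ∧ dx_{(b)} ∧ dx_{(c)} with (a < b < c) sorted:
  d(-2*w*y) includes (∂/∂w)(-2*w*y) dw = (-2*y) dw, which multiplied by dx ∧ dy gives (-2*y) dx ∧ dy ∧ dw
  d(-2*w^2 + 2*x*y) includes (∂/∂y)(-2*w^2 + 2*x*y) dy = (2*x) dy, which multiplied by dx ∧ dz gives (-2*x) dx ∧ dy ∧ dz
  d(-2*w^2 + 2*x*y) includes (∂/∂w)(-2*w^2 + 2*x*y) dw = (-4*w) dw, which multiplied by dx ∧ dz gives (-4*w) dx ∧ dz ∧ dw
  d(w^2 + x*z + y*z) includes (∂/∂x)(w^2 + x*z + y*z) dx = (z) dx, which multiplied by dy ∧ dw gives (z) dx ∧ dy ∧ dw
  d(w^2 + x*z + y*z) includes (∂/∂z)(w^2 + x*z + y*z) dz = (x + y) dz, which multiplied by dy ∧ dw gives (-x - y) dy ∧ dz ∧ dw
  d(w*(2*w + y)) includes (∂/∂y)(w*(2*w + y)) dy = (w) dy, which multiplied by dz ∧ dw gives (w) dy ∧ dz ∧ dw
Collecting like 3-forms: d(omega) = (-2*y + z) dx ∧ dy ∧ dw + (-2*x) dx ∧ dy ∧ dz + (-4*w) dx ∧ dz ∧ dw + (w - x - y) dy ∧ dz ∧ dw.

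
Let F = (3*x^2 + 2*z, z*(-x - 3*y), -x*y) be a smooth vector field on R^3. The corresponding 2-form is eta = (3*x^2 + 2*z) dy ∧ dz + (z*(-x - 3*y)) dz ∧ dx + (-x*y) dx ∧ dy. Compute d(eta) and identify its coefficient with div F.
d(eta) = (6*x - 3*z) dx ∧ dy ∧ dz; div F = 6*x - 3*z

For a 2-form in R^3 of the form above, applying d gives a 3-form with coefficient ∂P/∂x + ∂Q/∂y + ∂R/∂z:
  ∂P/∂x = 6*x
  ∂Q/∂y = -3*z
  ∂R/∂z = 0
Sum = 6*x - 3*z, which is exactly div F.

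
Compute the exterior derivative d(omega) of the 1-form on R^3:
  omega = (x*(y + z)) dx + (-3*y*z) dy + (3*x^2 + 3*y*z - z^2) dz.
d(omega) = (-x) dx ∧ dy + (5*x) dx ∧ dz + (3*y + 3*z) dy ∧ dz

For a 1-form omega = sum_i f_i dx_i, the exterior derivative is
  d(omega) = sum_{i < j} (∂f_j/∂x_i - ∂f_i/∂x_j) dx_i ∧ dx_j.
  coefficient of dx ∧ dy: ∂f_2/∂x - ∂f_1/∂y = ∂(-3*y*z)/∂x - ∂(x*(y + z))/∂y = -x
  coefficient of dx ∧ dz: ∂f_3/∂x - ∂f_1/∂z = ∂(3*x^2 + 3*y*z - z^2)/∂x - ∂(x*(y + z))/∂z = 5*x
  coefficient of dy ∧ dz: ∂f_3/∂y - ∂f_2/∂z = ∂(3*x^2 + 3*y*z - z^2)/∂y - ∂(-3*y*z)/∂z = 3*y + 3*z
Assembling: d(omega) = (-x) dx ∧ dy + (5*x) dx ∧ dz + (3*y + 3*z) dy ∧ dz.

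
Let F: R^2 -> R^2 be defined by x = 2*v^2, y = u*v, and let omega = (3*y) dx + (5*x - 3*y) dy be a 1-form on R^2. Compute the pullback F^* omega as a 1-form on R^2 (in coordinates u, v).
F^* omega = (v^2*(-3*u + 10*v)) du + (u*v*(-3*u + 22*v)) dv

Using F^*(f dg) = (f ∘ F) d(g ∘ F), substitute each coordinate x_i by F_i(u, v) in f_i, and replace dx_i by d F_i = (∂F_i/∂u) du + (∂F_i/∂v) dv.
  For the x component: f_1(F) = 3*u*v; d F_1 = (0) du + (4*v) dv
  For the y component: f_2(F) = v*(-3*u + 10*v); d F_2 = (v) du + (u) dv
Combining and collecting du, dv coefficients:
  coeff of du: v^2*(-3*u + 10*v)
  coeff of dv: u*v*(-3*u + 22*v)
F^* omega = (v^2*(-3*u + 10*v)) du + (u*v*(-3*u + 22*v)) dv.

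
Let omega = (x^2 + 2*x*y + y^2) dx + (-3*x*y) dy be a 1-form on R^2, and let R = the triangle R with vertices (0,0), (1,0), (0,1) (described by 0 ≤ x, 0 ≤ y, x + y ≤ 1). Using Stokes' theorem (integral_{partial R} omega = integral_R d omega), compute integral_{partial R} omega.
integral_(partial R) omega = -7/6

Stokes: integral_partial_R omega = integral_R d omega with d omega = (∂Q/∂x - ∂P/∂y) dx ∧ dy.
  ∂Q/∂x = -3*y
  ∂P/∂y = 2*x + 2*y
  integrand = ∂Q/∂x - ∂P/∂y = -2*x - 5*y.
Integrating over R: integral_0^1 integral_0^{1-x} (-2*x - 5*y) dy dx = -7/6.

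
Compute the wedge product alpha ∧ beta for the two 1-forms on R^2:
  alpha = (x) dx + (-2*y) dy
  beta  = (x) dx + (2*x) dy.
alpha ∧ beta = (2*x*(x + y)) dx ∧ dy

Distribute the wedge, using dx_i ∧ dx_j = -dx_j ∧ dx_i and dx_i ∧ dx_i = 0. For each pair (i, j) with i < j, the coefficient of dx_i ∧ dx_j in alpha ∧ beta is (alpha_i * beta_j - alpha_j * beta_i). Collecting: alpha ∧ beta = (2*x*(x + y)) dx ∧ dy.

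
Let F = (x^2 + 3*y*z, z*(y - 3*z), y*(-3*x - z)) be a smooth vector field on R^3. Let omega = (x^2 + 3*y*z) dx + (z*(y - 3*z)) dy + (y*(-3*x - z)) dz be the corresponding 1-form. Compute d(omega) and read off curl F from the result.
d(omega) = (-3*x - y + 5*z) dy ∧ dz + (6*y) dz ∧ dx + (-3*z) dx ∧ dy; curl F = (-3*x - y + 5*z, 6*y, -3*z)

d omega = sum_{i<j} (∂f_j/∂x_i - ∂f_i/∂x_j) dx_i ∧ dx_j. Under the identification (dy ∧ dz, dz ∧ dx, dx ∧ dy) ↔ (e_x, e_y, e_z), the coefficients are exactly the components of curl F. Compute:
  ∂R/∂y - ∂Q/∂z = (-3*x - z) - (y - 6*z) = -3*x - y + 5*z
  ∂P/∂z - ∂R/∂x = (3*y) - (-3*y) = 6*y
  ∂Q/∂x - ∂P/∂y = (0) - (3*z) = -3*z.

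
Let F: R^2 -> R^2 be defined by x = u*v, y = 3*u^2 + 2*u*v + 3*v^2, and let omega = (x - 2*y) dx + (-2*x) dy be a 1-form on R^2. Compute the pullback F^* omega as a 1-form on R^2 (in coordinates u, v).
F^* omega = (v*(-18*u^2 - 7*u*v - 6*v^2)) du + (u*(-6*u^2 - 7*u*v - 18*v^2)) dv

Using F^*(f dg) = (f ∘ F) d(g ∘ F), substitute each coordinate x_i by F_i(u, v) in f_i, and replace dx_i by d F_i = (∂F_i/∂u) du + (∂F_i/∂v) dv.
  For the x component: f_1(F) = -6*u^2 - 3*u*v - 6*v^2; d F_1 = (v) du + (u) dv
  For the y component: f_2(F) = -2*u*v; d F_2 = (6*u + 2*v) du + (2*u + 6*v) dv
Combining and collecting du, dv coefficients:
  coeff of du: v*(-18*u^2 - 7*u*v - 6*v^2)
  coeff of dv: u*(-6*u^2 - 7*u*v - 18*v^2)
F^* omega = (v*(-18*u^2 - 7*u*v - 6*v^2)) du + (u*(-6*u^2 - 7*u*v - 18*v^2)) dv.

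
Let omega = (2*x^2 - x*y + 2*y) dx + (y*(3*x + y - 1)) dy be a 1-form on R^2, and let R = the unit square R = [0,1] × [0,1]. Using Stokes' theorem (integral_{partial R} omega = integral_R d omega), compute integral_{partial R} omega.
integral_(partial R) omega = 0

Stokes: integral_partial_R omega = integral_R d omega with d omega = (∂Q/∂x - ∂P/∂y) dx ∧ dy.
  ∂Q/∂x = 3*y
  ∂P/∂y = 2 - x
  integrand = ∂Q/∂x - ∂P/∂y = x + 3*y - 2.
Integrating over R: integral_0^1 integral_0^1 (x + 3*y - 2) dx dy = 0.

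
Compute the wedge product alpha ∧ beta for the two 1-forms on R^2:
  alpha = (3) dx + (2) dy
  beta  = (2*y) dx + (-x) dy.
alpha ∧ beta = (-3*x - 4*y) dx ∧ dy

Distribute the wedge, using dx_i ∧ dx_j = -dx_j ∧ dx_i and dx_i ∧ dx_i = 0. For each pair (i, j) with i < j, the coefficient of dx_i ∧ dx_j in alpha ∧ beta is (alpha_i * beta_j - alpha_j * beta_i). Collecting: alpha ∧ beta = (-3*x - 4*y) dx ∧ dy.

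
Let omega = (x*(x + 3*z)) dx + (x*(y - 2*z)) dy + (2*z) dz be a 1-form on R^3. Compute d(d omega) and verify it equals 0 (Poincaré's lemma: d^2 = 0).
d(d omega) = 0

Step 1: d omega = sum_{i<j} (∂f_j/∂x_i - ∂f_i/∂x_j) dx_i ∧ dx_j:
  coeff of dx ∧ dy: y - 2*z
  coeff of dx ∧ dz: -3*x
  coeff of dy ∧ dz: 2*x
Step 2: Apply d again to each 2-form coefficient. The only possible 3-form in R^3 is dx ∧ dy ∧ dz, with coefficient
  ∂(coeff of dy∧dz)/∂x - ∂(coeff of dx∧dz)/∂y + ∂(coeff of dx∧dy)/∂z
  = ∂/∂x (2*x) - ∂/∂y (-3*x) + ∂/∂z (y - 2*z).
Each of these terms simplifies to sums of mixed partials that cancel in pairs. The result is 0 (by equality of mixed partials for smooth functions — Schwarz / Clairaut).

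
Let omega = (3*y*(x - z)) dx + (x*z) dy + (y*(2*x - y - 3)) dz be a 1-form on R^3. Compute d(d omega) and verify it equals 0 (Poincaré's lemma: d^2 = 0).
d(d omega) = 0

Step 1: d omega = sum_{i<j} (∂f_j/∂x_i - ∂f_i/∂x_j) dx_i ∧ dx_j:
  coeff of dx ∧ dy: -3*x + 4*z
  coeff of dx ∧ dz: 5*y
  coeff of dy ∧ dz: x - 2*y - 3
Step 2: Apply d again to each 2-form coefficient. The only possible 3-form in R^3 is dx ∧ dy ∧ dz, with coefficient
  ∂(coeff of dy∧dz)/∂x - ∂(coeff of dx∧dz)/∂y + ∂(coeff of dx∧dy)/∂z
  = ∂/∂x (x - 2*y - 3) - ∂/∂y (5*y) + ∂/∂z (-3*x + 4*z).
Each of these terms simplifies to sums of mixed partials that cancel in pairs. The result is 0 (by equality of mixed partials for smooth functions — Schwarz / Clairaut).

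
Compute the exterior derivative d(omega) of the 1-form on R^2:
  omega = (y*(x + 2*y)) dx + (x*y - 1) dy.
d(omega) = (-x - 3*y) dx ∧ dy

For a 1-form omega = sum_i f_i dx_i, the exterior derivative is
  d(omega) = sum_{i < j} (∂f_j/∂x_i - ∂f_i/∂x_j) dx_i ∧ dx_j.
  coefficient of dx ∧ dy: ∂f_2/∂x - ∂f_1/∂y = ∂(x*y - 1)/∂x - ∂(y*(x + 2*y))/∂y = -x - 3*y
Assembling: d(omega) = (-x - 3*y) dx ∧ dy.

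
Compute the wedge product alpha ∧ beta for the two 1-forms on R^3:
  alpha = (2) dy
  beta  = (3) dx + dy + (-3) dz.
alpha ∧ beta = (-6) dx ∧ dy + (-6) dy ∧ dz

Distribute the wedge, using dx_i ∧ dx_j = -dx_j ∧ dx_i and dx_i ∧ dx_i = 0. For each pair (i, j) with i < j, the coefficient of dx_i ∧ dx_j in alpha ∧ beta is (alpha_i * beta_j - alpha_j * beta_i). Collecting: alpha ∧ beta = (-6) dx ∧ dy + (-6) dy ∧ dz.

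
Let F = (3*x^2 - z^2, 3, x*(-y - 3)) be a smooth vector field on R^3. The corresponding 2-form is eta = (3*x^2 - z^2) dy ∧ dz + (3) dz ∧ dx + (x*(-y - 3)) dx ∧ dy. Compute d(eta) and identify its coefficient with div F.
d(eta) = (6*x) dx ∧ dy ∧ dz; div F = 6*x

For a 2-form in R^3 of the form above, applying d gives a 3-form with coefficient ∂P/∂x + ∂Q/∂y + ∂R/∂z:
  ∂P/∂x = 6*x
  ∂Q/∂y = 0
  ∂R/∂z = 0
Sum = 6*x, which is exactly div F.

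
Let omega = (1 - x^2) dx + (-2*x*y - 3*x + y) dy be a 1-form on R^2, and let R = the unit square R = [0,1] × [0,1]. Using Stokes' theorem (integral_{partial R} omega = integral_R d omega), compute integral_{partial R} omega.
integral_(partial R) omega = -4

Stokes: integral_partial_R omega = integral_R d omega with d omega = (∂Q/∂x - ∂P/∂y) dx ∧ dy.
  ∂Q/∂x = -2*y - 3
  ∂P/∂y = 0
  integrand = ∂Q/∂x - ∂P/∂y = -2*y - 3.
Integrating over R: integral_0^1 integral_0^1 (-2*y - 3) dx dy = -4.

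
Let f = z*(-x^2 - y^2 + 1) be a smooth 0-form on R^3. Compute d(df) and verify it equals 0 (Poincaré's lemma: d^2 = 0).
d(df) = 0

Step 1: df = sum_i (∂f/∂x_i) dx_i = (-2*x*z) dx + (-2*y*z) dy + (-x^2 - y^2 + 1) dz.
Step 2: Apply d again. Using the 1-form formula, the coefficient of dx ∧ dy in d(df) is ∂^2 f/∂x ∂y - ∂^2 f/∂y ∂x = (0) - (0) = 0 (equality of mixed partials for smooth f).
Similarly for dx ∧ dz and dy ∧ dz — all coefficients vanish. So d(df) = 0.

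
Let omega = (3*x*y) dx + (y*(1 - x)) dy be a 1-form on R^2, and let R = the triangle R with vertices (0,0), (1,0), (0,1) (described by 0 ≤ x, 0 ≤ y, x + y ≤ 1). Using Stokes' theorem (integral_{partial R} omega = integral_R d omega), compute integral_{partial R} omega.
integral_(partial R) omega = -2/3

Stokes: integral_partial_R omega = integral_R d omega with d omega = (∂Q/∂x - ∂P/∂y) dx ∧ dy.
  ∂Q/∂x = -y
  ∂P/∂y = 3*x
  integrand = ∂Q/∂x - ∂P/∂y = -3*x - y.
Integrating over R: integral_0^1 integral_0^{1-x} (-3*x - y) dy dx = -2/3.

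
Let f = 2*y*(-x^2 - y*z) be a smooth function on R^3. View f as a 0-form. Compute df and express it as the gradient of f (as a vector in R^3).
df = (-4*x*y) dx + (-2*x^2 - 4*y*z) dy + (-2*y^2) dz; grad f = (-4*x*y, -2*x^2 - 4*y*z, -2*y^2)

For a 0-form f, d f = (∂f/∂x) dx + (∂f/∂y) dy + (∂f/∂z) dz. The components of the vector representation are exactly the entries of grad f in Cartesian coordinates:
  ∂f/∂x = -4*x*y
  ∂f/∂y = -2*x^2 - 4*y*z
  ∂f/∂z = -2*y^2.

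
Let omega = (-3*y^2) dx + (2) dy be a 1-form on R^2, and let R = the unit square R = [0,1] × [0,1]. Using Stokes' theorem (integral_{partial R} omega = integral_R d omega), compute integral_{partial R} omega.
integral_(partial R) omega = 3

Stokes: integral_partial_R omega = integral_R d omega with d omega = (∂Q/∂x - ∂P/∂y) dx ∧ dy.
  ∂Q/∂x = 0
  ∂P/∂y = -6*y
  integrand = ∂Q/∂x - ∂P/∂y = 6*y.
Integrating over R: integral_0^1 integral_0^1 (6*y) dx dy = 3.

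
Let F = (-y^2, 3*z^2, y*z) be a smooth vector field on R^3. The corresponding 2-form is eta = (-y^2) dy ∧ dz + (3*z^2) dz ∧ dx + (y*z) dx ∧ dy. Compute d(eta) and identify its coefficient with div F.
d(eta) = (y) dx ∧ dy ∧ dz; div F = y

For a 2-form in R^3 of the form above, applying d gives a 3-form with coefficient ∂P/∂x + ∂Q/∂y + ∂R/∂z:
  ∂P/∂x = 0
  ∂Q/∂y = 0
  ∂R/∂z = y
Sum = y, which is exactly div F.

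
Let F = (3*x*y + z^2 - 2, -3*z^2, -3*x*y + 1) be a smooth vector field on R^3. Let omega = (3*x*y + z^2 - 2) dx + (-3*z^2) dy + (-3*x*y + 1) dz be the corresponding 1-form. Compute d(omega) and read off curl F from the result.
d(omega) = (-3*x + 6*z) dy ∧ dz + (3*y + 2*z) dz ∧ dx + (-3*x) dx ∧ dy; curl F = (-3*x + 6*z, 3*y + 2*z, -3*x)

d omega = sum_{i<j} (∂f_j/∂x_i - ∂f_i/∂x_j) dx_i ∧ dx_j. Under the identification (dy ∧ dz, dz ∧ dx, dx ∧ dy) ↔ (e_x, e_y, e_z), the coefficients are exactly the components of curl F. Compute:
  ∂R/∂y - ∂Q/∂z = (-3*x) - (-6*z) = -3*x + 6*z
  ∂P/∂z - ∂R/∂x = (2*z) - (-3*y) = 3*y + 2*z
  ∂Q/∂x - ∂P/∂y = (0) - (3*x) = -3*x.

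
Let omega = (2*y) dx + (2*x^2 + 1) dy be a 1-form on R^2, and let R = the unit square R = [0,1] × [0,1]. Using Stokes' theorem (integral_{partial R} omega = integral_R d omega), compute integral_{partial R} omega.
integral_(partial R) omega = 0

Stokes: integral_partial_R omega = integral_R d omega with d omega = (∂Q/∂x - ∂P/∂y) dx ∧ dy.
  ∂Q/∂x = 4*x
  ∂P/∂y = 2
  integrand = ∂Q/∂x - ∂P/∂y = 4*x - 2.
Integrating over R: integral_0^1 integral_0^1 (4*x - 2) dx dy = 0.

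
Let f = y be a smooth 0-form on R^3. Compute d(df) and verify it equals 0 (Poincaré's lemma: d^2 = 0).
d(df) = 0

Step 1: df = sum_i (∂f/∂x_i) dx_i = (0) dx + (1) dy + (0) dz.
Step 2: Apply d again. Using the 1-form formula, the coefficient of dx ∧ dy in d(df) is ∂^2 f/∂x ∂y - ∂^2 f/∂y ∂x = (0) - (0) = 0 (equality of mixed partials for smooth f).
Similarly for dx ∧ dz and dy ∧ dz — all coefficients vanish. So d(df) = 0.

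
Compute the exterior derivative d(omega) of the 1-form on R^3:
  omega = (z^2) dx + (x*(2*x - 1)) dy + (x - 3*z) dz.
d(omega) = (4*x - 1) dx ∧ dy + (1 - 2*z) dx ∧ dz

For a 1-form omega = sum_i f_i dx_i, the exterior derivative is
  d(omega) = sum_{i < j} (∂f_j/∂x_i - ∂f_i/∂x_j) dx_i ∧ dx_j.
  coefficient of dx ∧ dy: ∂f_2/∂x - ∂f_1/∂y = ∂(x*(2*x - 1))/∂x - ∂(z^2)/∂y = 4*x - 1
  coefficient of dx ∧ dz: ∂f_3/∂x - ∂f_1/∂z = ∂(x - 3*z)/∂x - ∂(z^2)/∂z = 1 - 2*z
Assembling: d(omega) = (4*x - 1) dx ∧ dy + (1 - 2*z) dx ∧ dz.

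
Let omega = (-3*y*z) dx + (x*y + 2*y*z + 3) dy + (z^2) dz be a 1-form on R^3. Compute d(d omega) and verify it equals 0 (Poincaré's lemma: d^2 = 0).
d(d omega) = 0

Step 1: d omega = sum_{i<j} (∂f_j/∂x_i - ∂f_i/∂x_j) dx_i ∧ dx_j:
  coeff of dx ∧ dy: y + 3*z
  coeff of dx ∧ dz: 3*y
  coeff of dy ∧ dz: -2*y
Step 2: Apply d again to each 2-form coefficient. The only possible 3-form in R^3 is dx ∧ dy ∧ dz, with coefficient
  ∂(coeff of dy∧dz)/∂x - ∂(coeff of dx∧dz)/∂y + ∂(coeff of dx∧dy)/∂z
  = ∂/∂x (-2*y) - ∂/∂y (3*y) + ∂/∂z (y + 3*z).
Each of these terms simplifies to sums of mixed partials that cancel in pairs. The result is 0 (by equality of mixed partials for smooth functions — Schwarz / Clairaut).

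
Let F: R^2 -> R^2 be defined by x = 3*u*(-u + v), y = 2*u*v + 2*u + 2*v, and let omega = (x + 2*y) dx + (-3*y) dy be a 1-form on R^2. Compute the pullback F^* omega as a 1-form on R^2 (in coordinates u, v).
F^* omega = (18*u^3 - 51*u^2*v - 24*u^2 + 9*u*v^2 - 36*u*v - 12*u - 12*v) du + (-9*u^3 + 9*u^2*v - 12*u*v - 12*u - 12*v) dv

Using F^*(f dg) = (f ∘ F) d(g ∘ F), substitute each coordinate x_i by F_i(u, v) in f_i, and replace dx_i by d F_i = (∂F_i/∂u) du + (∂F_i/∂v) dv.
  For the x component: f_1(F) = -3*u^2 + 7*u*v + 4*u + 4*v; d F_1 = (-6*u + 3*v) du + (3*u) dv
  For the y component: f_2(F) = -6*u*v - 6*u - 6*v; d F_2 = (2*v + 2) du + (2*u + 2) dv
Combining and collecting du, dv coefficients:
  coeff of du: 18*u^3 - 51*u^2*v - 24*u^2 + 9*u*v^2 - 36*u*v - 12*u - 12*v
  coeff of dv: -9*u^3 + 9*u^2*v - 12*u*v - 12*u - 12*v
F^* omega = (18*u^3 - 51*u^2*v - 24*u^2 + 9*u*v^2 - 36*u*v - 12*u - 12*v) du + (-9*u^3 + 9*u^2*v - 12*u*v - 12*u - 12*v) dv.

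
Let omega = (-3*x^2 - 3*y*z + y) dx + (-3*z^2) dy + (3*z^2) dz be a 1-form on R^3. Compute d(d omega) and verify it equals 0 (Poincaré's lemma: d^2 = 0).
d(d omega) = 0

Step 1: d omega = sum_{i<j} (∂f_j/∂x_i - ∂f_i/∂x_j) dx_i ∧ dx_j:
  coeff of dx ∧ dy: 3*z - 1
  coeff of dx ∧ dz: 3*y
  coeff of dy ∧ dz: 6*z
Step 2: Apply d again to each 2-form coefficient. The only possible 3-form in R^3 is dx ∧ dy ∧ dz, with coefficient
  ∂(coeff of dy∧dz)/∂x - ∂(coeff of dx∧dz)/∂y + ∂(coeff of dx∧dy)/∂z
  = ∂/∂x (6*z) - ∂/∂y (3*y) + ∂/∂z (3*z - 1).
Each of these terms simplifies to sums of mixed partials that cancel in pairs. The result is 0 (by equality of mixed partials for smooth functions — Schwarz / Clairaut).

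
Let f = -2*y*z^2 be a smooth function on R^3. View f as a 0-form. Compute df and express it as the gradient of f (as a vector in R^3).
df = (0) dx + (-2*z^2) dy + (-4*y*z) dz; grad f = (0, -2*z^2, -4*y*z)

For a 0-form f, d f = (∂f/∂x) dx + (∂f/∂y) dy + (∂f/∂z) dz. The components of the vector representation are exactly the entries of grad f in Cartesian coordinates:
  ∂f/∂x = 0
  ∂f/∂y = -2*z^2
  ∂f/∂z = -4*y*z.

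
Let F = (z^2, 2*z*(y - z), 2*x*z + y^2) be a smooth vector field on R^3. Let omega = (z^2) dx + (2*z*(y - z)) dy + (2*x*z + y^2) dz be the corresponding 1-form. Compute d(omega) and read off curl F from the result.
d(omega) = (4*z) dy ∧ dz + (0) dz ∧ dx + (0) dx ∧ dy; curl F = (4*z, 0, 0)

d omega = sum_{i<j} (∂f_j/∂x_i - ∂f_i/∂x_j) dx_i ∧ dx_j. Under the identification (dy ∧ dz, dz ∧ dx, dx ∧ dy) ↔ (e_x, e_y, e_z), the coefficients are exactly the components of curl F. Compute:
  ∂R/∂y - ∂Q/∂z = (2*y) - (2*y - 4*z) = 4*z
  ∂P/∂z - ∂R/∂x = (2*z) - (2*z) = 0
  ∂Q/∂x - ∂P/∂y = (0) - (0) = 0.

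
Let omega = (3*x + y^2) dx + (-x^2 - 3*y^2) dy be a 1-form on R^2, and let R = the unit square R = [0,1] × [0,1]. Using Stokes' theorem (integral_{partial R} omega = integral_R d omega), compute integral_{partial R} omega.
integral_(partial R) omega = -2

Stokes: integral_partial_R omega = integral_R d omega with d omega = (∂Q/∂x - ∂P/∂y) dx ∧ dy.
  ∂Q/∂x = -2*x
  ∂P/∂y = 2*y
  integrand = ∂Q/∂x - ∂P/∂y = -2*x - 2*y.
Integrating over R: integral_0^1 integral_0^1 (-2*x - 2*y) dx dy = -2.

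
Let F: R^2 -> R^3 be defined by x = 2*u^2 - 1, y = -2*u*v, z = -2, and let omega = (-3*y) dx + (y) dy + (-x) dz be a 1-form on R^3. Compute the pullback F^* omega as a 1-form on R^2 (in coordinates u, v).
F^* omega = (4*u*v*(6*u + v)) du + (4*u^2*v) dv

Using F^*(f dg) = (f ∘ F) d(g ∘ F), substitute each coordinate x_i by F_i(u, v) in f_i, and replace dx_i by d F_i = (∂F_i/∂u) du + (∂F_i/∂v) dv.
  For the x component: f_1(F) = 6*u*v; d F_1 = (4*u) du + (0) dv
  For the y component: f_2(F) = -2*u*v; d F_2 = (-2*v) du + (-2*u) dv
  For the z component: f_3(F) = 1 - 2*u^2; d F_3 = (0) du + (0) dv
Combining and collecting du, dv coefficients:
  coeff of du: 4*u*v*(6*u + v)
  coeff of dv: 4*u^2*v
F^* omega = (4*u*v*(6*u + v)) du + (4*u^2*v) dv.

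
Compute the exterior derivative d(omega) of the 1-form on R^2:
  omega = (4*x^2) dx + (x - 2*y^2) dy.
d(omega) = (1) dx ∧ dy

For a 1-form omega = sum_i f_i dx_i, the exterior derivative is
  d(omega) = sum_{i < j} (∂f_j/∂x_i - ∂f_i/∂x_j) dx_i ∧ dx_j.
  coefficient of dx ∧ dy: ∂f_2/∂x - ∂f_1/∂y = ∂(x - 2*y^2)/∂x - ∂(4*x^2)/∂y = 1
Assembling: d(omega) = (1) dx ∧ dy.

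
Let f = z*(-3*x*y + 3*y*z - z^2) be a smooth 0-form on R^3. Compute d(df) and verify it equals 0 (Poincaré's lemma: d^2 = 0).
d(df) = 0

Step 1: df = sum_i (∂f/∂x_i) dx_i = (-3*y*z) dx + (3*z*(-x + z)) dy + (-3*x*y + 6*y*z - 3*z^2) dz.
Step 2: Apply d again. Using the 1-form formula, the coefficient of dx ∧ dy in d(df) is ∂^2 f/∂x ∂y - ∂^2 f/∂y ∂x = (-3*z) - (-3*z) = 0 (equality of mixed partials for smooth f).
Similarly for dx ∧ dz and dy ∧ dz — all coefficients vanish. So d(df) = 0.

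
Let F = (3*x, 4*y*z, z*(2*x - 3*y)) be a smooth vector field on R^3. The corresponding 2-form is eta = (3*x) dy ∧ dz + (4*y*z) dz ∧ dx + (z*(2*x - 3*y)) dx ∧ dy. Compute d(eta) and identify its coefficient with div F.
d(eta) = (2*x - 3*y + 4*z + 3) dx ∧ dy ∧ dz; div F = 2*x - 3*y + 4*z + 3

For a 2-form in R^3 of the form above, applying d gives a 3-form with coefficient ∂P/∂x + ∂Q/∂y + ∂R/∂z:
  ∂P/∂x = 3
  ∂Q/∂y = 4*z
  ∂R/∂z = 2*x - 3*y
Sum = 2*x - 3*y + 4*z + 3, which is exactly div F.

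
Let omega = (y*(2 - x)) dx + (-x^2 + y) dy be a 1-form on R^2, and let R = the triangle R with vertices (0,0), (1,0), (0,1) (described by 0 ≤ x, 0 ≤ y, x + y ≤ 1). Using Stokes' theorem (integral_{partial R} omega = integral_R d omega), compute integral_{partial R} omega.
integral_(partial R) omega = -7/6

Stokes: integral_partial_R omega = integral_R d omega with d omega = (∂Q/∂x - ∂P/∂y) dx ∧ dy.
  ∂Q/∂x = -2*x
  ∂P/∂y = 2 - x
  integrand = ∂Q/∂x - ∂P/∂y = -x - 2.
Integrating over R: integral_0^1 integral_0^{1-x} (-x - 2) dy dx = -7/6.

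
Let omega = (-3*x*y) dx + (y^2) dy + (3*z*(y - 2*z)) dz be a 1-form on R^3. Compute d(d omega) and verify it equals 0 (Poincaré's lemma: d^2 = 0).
d(d omega) = 0

Step 1: d omega = sum_{i<j} (∂f_j/∂x_i - ∂f_i/∂x_j) dx_i ∧ dx_j:
  coeff of dx ∧ dy: 3*x
  coeff of dx ∧ dz: 0
  coeff of dy ∧ dz: 3*z
Step 2: Apply d again to each 2-form coefficient. The only possible 3-form in R^3 is dx ∧ dy ∧ dz, with coefficient
  ∂(coeff of dy∧dz)/∂x - ∂(coeff of dx∧dz)/∂y + ∂(coeff of dx∧dy)/∂z
  = ∂/∂x (3*z) - ∂/∂y (0) + ∂/∂z (3*x).
Each of these terms simplifies to sums of mixed partials that cancel in pairs. The result is 0 (by equality of mixed partials for smooth functions — Schwarz / Clairaut).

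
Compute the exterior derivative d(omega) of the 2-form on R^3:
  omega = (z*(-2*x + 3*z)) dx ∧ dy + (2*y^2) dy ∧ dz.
d(omega) = (-2*x + 6*z) dx ∧ dy ∧ dz

For a 2-form omega = sum_{i<j} g_{ij} dx_i ∧ dx_j, the exterior derivative is
  d(omega) = sum_{i<j} d(g_{ij}) ∧ dx_i ∧ dx_j = sum_{i<j, k} (∂g_{ij}/∂x_k) dx_k ∧ dx_i ∧ dx_j.
Expand each term, using dx_k ∧ dx_i ∧ dx_j = sgn(permutation) dx_{(a)} ∧ dx_{(b)} ∧ dx_{(c)} with (a < b < c) sorted:
  d(z*(-2*x + 3*z)) includes (∂/∂z)(z*(-2*x + 3*z)) dz = (-2*x + 6*z) dz, which multiplied by dx ∧ dy gives (-2*x + 6*z) dx ∧ dy ∧ dz
Collecting like 3-forms: d(omega) = (-2*x + 6*z) dx ∧ dy ∧ dz.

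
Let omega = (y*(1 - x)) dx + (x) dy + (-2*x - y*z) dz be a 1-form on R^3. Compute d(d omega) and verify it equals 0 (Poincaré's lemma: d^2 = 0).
d(d omega) = 0

Step 1: d omega = sum_{i<j} (∂f_j/∂x_i - ∂f_i/∂x_j) dx_i ∧ dx_j:
  coeff of dx ∧ dy: x
  coeff of dx ∧ dz: -2
  coeff of dy ∧ dz: -z
Step 2: Apply d again to each 2-form coefficient. The only possible 3-form in R^3 is dx ∧ dy ∧ dz, with coefficient
  ∂(coeff of dy∧dz)/∂x - ∂(coeff of dx∧dz)/∂y + ∂(coeff of dx∧dy)/∂z
  = ∂/∂x (-z) - ∂/∂y (-2) + ∂/∂z (x).
Each of these terms simplifies to sums of mixed partials that cancel in pairs. The result is 0 (by equality of mixed partials for smooth functions — Schwarz / Clairaut).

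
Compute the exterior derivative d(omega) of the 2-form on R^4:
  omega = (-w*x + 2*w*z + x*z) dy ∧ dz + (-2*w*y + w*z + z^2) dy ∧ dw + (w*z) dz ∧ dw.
d(omega) = (-w + z) dx ∧ dy ∧ dz + (-w - x) dy ∧ dz ∧ dw

For a 2-form omega = sum_{i<j} g_{ij} dx_i ∧ dx_j, the exterior derivative is
  d(omega) = sum_{i<j} d(g_{ij}) ∧ dx_i ∧ dx_j = sum_{i<j, k} (∂g_{ij}/∂x_k) dx_k ∧ dx_i ∧ dx_j.
Expand each term, using dx_k ∧ dx_i ∧ dx_j = sgn(permutation) dx_{(a)} ∧ dx_{(b)} ∧ dx_{(c)} with (a < b < c) sorted:
  d(-w*x + 2*w*z + x*z) includes (∂/∂x)(-w*x + 2*w*z + x*z) dx = (-w + z) dx, which multiplied by dy ∧ dz gives (-w + z) dx ∧ dy ∧ dz
  d(-w*x + 2*w*z + x*z) includes (∂/∂w)(-w*x + 2*w*z + x*z) dw = (-x + 2*z) dw, which multiplied by dy ∧ dz gives (-x + 2*z) dy ∧ dz ∧ dw
  d(-2*w*y + w*z + z^2) includes (∂/∂z)(-2*w*y + w*z + z^2) dz = (w + 2*z) dz, which multiplied by dy ∧ dw gives (-w - 2*z) dy ∧ dz ∧ dw
Collecting like 3-forms: d(omega) = (-w + z) dx ∧ dy ∧ dz + (-w - x) dy ∧ dz ∧ dw.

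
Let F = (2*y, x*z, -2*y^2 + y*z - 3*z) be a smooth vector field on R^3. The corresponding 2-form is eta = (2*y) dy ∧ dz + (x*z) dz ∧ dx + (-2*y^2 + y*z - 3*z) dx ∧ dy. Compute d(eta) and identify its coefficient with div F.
d(eta) = (y - 3) dx ∧ dy ∧ dz; div F = y - 3

For a 2-form in R^3 of the form above, applying d gives a 3-form with coefficient ∂P/∂x + ∂Q/∂y + ∂R/∂z:
  ∂P/∂x = 0
  ∂Q/∂y = 0
  ∂R/∂z = y - 3
Sum = y - 3, which is exactly div F.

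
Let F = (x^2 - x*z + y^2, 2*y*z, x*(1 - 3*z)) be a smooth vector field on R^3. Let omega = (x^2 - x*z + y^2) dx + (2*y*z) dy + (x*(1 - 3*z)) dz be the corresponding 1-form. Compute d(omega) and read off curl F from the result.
d(omega) = (-2*y) dy ∧ dz + (-x + 3*z - 1) dz ∧ dx + (-2*y) dx ∧ dy; curl F = (-2*y, -x + 3*z - 1, -2*y)

d omega = sum_{i<j} (∂f_j/∂x_i - ∂f_i/∂x_j) dx_i ∧ dx_j. Under the identification (dy ∧ dz, dz ∧ dx, dx ∧ dy) ↔ (e_x, e_y, e_z), the coefficients are exactly the components of curl F. Compute:
  ∂R/∂y - ∂Q/∂z = (0) - (2*y) = -2*y
  ∂P/∂z - ∂R/∂x = (-x) - (1 - 3*z) = -x + 3*z - 1
  ∂Q/∂x - ∂P/∂y = (0) - (2*y) = -2*y.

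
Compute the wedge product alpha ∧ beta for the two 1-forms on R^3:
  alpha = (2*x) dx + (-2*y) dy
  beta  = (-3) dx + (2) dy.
alpha ∧ beta = (4*x - 6*y) dx ∧ dy

Distribute the wedge, using dx_i ∧ dx_j = -dx_j ∧ dx_i and dx_i ∧ dx_i = 0. For each pair (i, j) with i < j, the coefficient of dx_i ∧ dx_j in alpha ∧ beta is (alpha_i * beta_j - alpha_j * beta_i). Collecting: alpha ∧ beta = (4*x - 6*y) dx ∧ dy.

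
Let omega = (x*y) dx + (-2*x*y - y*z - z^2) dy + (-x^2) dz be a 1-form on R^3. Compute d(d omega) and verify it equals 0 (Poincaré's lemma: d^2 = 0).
d(d omega) = 0

Step 1: d omega = sum_{i<j} (∂f_j/∂x_i - ∂f_i/∂x_j) dx_i ∧ dx_j:
  coeff of dx ∧ dy: -x - 2*y
  coeff of dx ∧ dz: -2*x
  coeff of dy ∧ dz: y + 2*z
Step 2: Apply d again to each 2-form coefficient. The only possible 3-form in R^3 is dx ∧ dy ∧ dz, with coefficient
  ∂(coeff of dy∧dz)/∂x - ∂(coeff of dx∧dz)/∂y + ∂(coeff of dx∧dy)/∂z
  = ∂/∂x (y + 2*z) - ∂/∂y (-2*x) + ∂/∂z (-x - 2*y).
Each of these terms simplifies to sums of mixed partials that cancel in pairs. The result is 0 (by equality of mixed partials for smooth functions — Schwarz / Clairaut).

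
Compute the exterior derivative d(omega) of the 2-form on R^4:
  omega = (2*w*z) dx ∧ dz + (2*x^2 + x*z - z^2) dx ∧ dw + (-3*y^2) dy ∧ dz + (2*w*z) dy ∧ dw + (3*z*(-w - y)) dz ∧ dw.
d(omega) = (-x + 4*z) dx ∧ dz ∧ dw + (-2*w - 3*z) dy ∧ dz ∧ dw

For a 2-form omega = sum_{i<j} g_{ij} dx_i ∧ dx_j, the exterior derivative is
  d(omega) = sum_{i<j} d(g_{ij}) ∧ dx_i ∧ dx_j = sum_{i<j, k} (∂g_{ij}/∂x_k) dx_k ∧ dx_i ∧ dx_j.
Expand each term, using dx_k ∧ dx_i ∧ dx_j = sgn(permutation) dx_{(a)} ∧ dx_{(b)} ∧ dx_{(c)} with (a < b < c) sorted:
  d(2*w*z) includes (∂/∂w)(2*w*z) dw = (2*z) dw, which multiplied by dx ∧ dz gives (2*z) dx ∧ dz ∧ dw
  d(2*x^2 + x*z - z^2) includes (∂/∂z)(2*x^2 + x*z - z^2) dz = (x - 2*z) dz, which multiplied by dx ∧ dw gives (-x + 2*z) dx ∧ dz ∧ dw
  d(2*w*z) includes (∂/∂z)(2*w*z) dz = (2*w) dz, which multiplied by dy ∧ dw gives (-2*w) dy ∧ dz ∧ dw
  d(3*z*(-w - y)) includes (∂/∂y)(3*z*(-w - y)) dy = (-3*z) dy, which multiplied by dz ∧ dw gives (-3*z) dy ∧ dz ∧ dw
Collecting like 3-forms: d(omega) = (-x + 4*z) dx ∧ dz ∧ dw + (-2*w - 3*z) dy ∧ dz ∧ dw.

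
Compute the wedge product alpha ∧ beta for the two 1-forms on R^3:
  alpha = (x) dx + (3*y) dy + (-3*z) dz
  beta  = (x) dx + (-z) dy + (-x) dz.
alpha ∧ beta = (-x*(3*y + z)) dx ∧ dy + (x*(-x + 3*z)) dx ∧ dz + (-3*x*y - 3*z^2) dy ∧ dz

Distribute the wedge, using dx_i ∧ dx_j = -dx_j ∧ dx_i and dx_i ∧ dx_i = 0. For each pair (i, j) with i < j, the coefficient of dx_i ∧ dx_j in alpha ∧ beta is (alpha_i * beta_j - alpha_j * beta_i). Collecting: alpha ∧ beta = (-x*(3*y + z)) dx ∧ dy + (x*(-x + 3*z)) dx ∧ dz + (-3*x*y - 3*z^2) dy ∧ dz.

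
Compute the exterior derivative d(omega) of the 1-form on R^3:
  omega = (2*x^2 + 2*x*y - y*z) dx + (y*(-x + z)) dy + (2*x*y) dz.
d(omega) = (-2*x - y + z) dx ∧ dy + (3*y) dx ∧ dz + (2*x - y) dy ∧ dz

For a 1-form omega = sum_i f_i dx_i, the exterior derivative is
  d(omega) = sum_{i < j} (∂f_j/∂x_i - ∂f_i/∂x_j) dx_i ∧ dx_j.
  coefficient of dx ∧ dy: ∂f_2/∂x - ∂f_1/∂y = ∂(y*(-x + z))/∂x - ∂(2*x^2 + 2*x*y - y*z)/∂y = -2*x - y + z
  coefficient of dx ∧ dz: ∂f_3/∂x - ∂f_1/∂z = ∂(2*x*y)/∂x - ∂(2*x^2 + 2*x*y - y*z)/∂z = 3*y
  coefficient of dy ∧ dz: ∂f_3/∂y - ∂f_2/∂z = ∂(2*x*y)/∂y - ∂(y*(-x + z))/∂z = 2*x - y
Assembling: d(omega) = (-2*x - y + z) dx ∧ dy + (3*y) dx ∧ dz + (2*x - y) dy ∧ dz.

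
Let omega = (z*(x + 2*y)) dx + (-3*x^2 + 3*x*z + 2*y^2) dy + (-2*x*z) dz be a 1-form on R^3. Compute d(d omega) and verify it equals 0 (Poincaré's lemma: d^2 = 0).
d(d omega) = 0

Step 1: d omega = sum_{i<j} (∂f_j/∂x_i - ∂f_i/∂x_j) dx_i ∧ dx_j:
  coeff of dx ∧ dy: -6*x + z
  coeff of dx ∧ dz: -x - 2*y - 2*z
  coeff of dy ∧ dz: -3*x
Step 2: Apply d again to each 2-form coefficient. The only possible 3-form in R^3 is dx ∧ dy ∧ dz, with coefficient
  ∂(coeff of dy∧dz)/∂x - ∂(coeff of dx∧dz)/∂y + ∂(coeff of dx∧dy)/∂z
  = ∂/∂x (-3*x) - ∂/∂y (-x - 2*y - 2*z) + ∂/∂z (-6*x + z).
Each of these terms simplifies to sums of mixed partials that cancel in pairs. The result is 0 (by equality of mixed partials for smooth functions — Schwarz / Clairaut).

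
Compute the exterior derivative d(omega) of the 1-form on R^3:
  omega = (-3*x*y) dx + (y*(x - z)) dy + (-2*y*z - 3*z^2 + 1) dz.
d(omega) = (3*x + y) dx ∧ dy + (y - 2*z) dy ∧ dz

For a 1-form omega = sum_i f_i dx_i, the exterior derivative is
  d(omega) = sum_{i < j} (∂f_j/∂x_i - ∂f_i/∂x_j) dx_i ∧ dx_j.
  coefficient of dx ∧ dy: ∂f_2/∂x - ∂f_1/∂y = ∂(y*(x - z))/∂x - ∂(-3*x*y)/∂y = 3*x + y
  coefficient of dy ∧ dz: ∂f_3/∂y - ∂f_2/∂z = ∂(-2*y*z - 3*z^2 + 1)/∂y - ∂(y*(x - z))/∂z = y - 2*z
Assembling: d(omega) = (3*x + y) dx ∧ dy + (y - 2*z) dy ∧ dz.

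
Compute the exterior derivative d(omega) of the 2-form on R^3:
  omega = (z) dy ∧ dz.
d(omega) = 0

For a 2-form omega = sum_{i<j} g_{ij} dx_i ∧ dx_j, the exterior derivative is
  d(omega) = sum_{i<j} d(g_{ij}) ∧ dx_i ∧ dx_j = sum_{i<j, k} (∂g_{ij}/∂x_k) dx_k ∧ dx_i ∧ dx_j.
Expand each term, using dx_k ∧ dx_i ∧ dx_j = sgn(permutation) dx_{(a)} ∧ dx_{(b)} ∧ dx_{(c)} with (a < b < c) sorted:

Collecting like 3-forms: d(omega) = 0.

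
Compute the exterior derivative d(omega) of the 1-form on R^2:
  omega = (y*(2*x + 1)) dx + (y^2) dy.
d(omega) = (-2*x - 1) dx ∧ dy

For a 1-form omega = sum_i f_i dx_i, the exterior derivative is
  d(omega) = sum_{i < j} (∂f_j/∂x_i - ∂f_i/∂x_j) dx_i ∧ dx_j.
  coefficient of dx ∧ dy: ∂f_2/∂x - ∂f_1/∂y = ∂(y^2)/∂x - ∂(y*(2*x + 1))/∂y = -2*x - 1
Assembling: d(omega) = (-2*x - 1) dx ∧ dy.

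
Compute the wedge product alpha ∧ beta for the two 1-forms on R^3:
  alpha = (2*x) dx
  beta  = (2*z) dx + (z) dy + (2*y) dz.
alpha ∧ beta = (2*x*z) dx ∧ dy + (4*x*y) dx ∧ dz

Distribute the wedge, using dx_i ∧ dx_j = -dx_j ∧ dx_i and dx_i ∧ dx_i = 0. For each pair (i, j) with i < j, the coefficient of dx_i ∧ dx_j in alpha ∧ beta is (alpha_i * beta_j - alpha_j * beta_i). Collecting: alpha ∧ beta = (2*x*z) dx ∧ dy + (4*x*y) dx ∧ dz.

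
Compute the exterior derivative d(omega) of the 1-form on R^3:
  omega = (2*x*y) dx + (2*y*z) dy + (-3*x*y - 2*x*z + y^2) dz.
d(omega) = (-2*x) dx ∧ dy + (-3*y - 2*z) dx ∧ dz + (-3*x) dy ∧ dz

For a 1-form omega = sum_i f_i dx_i, the exterior derivative is
  d(omega) = sum_{i < j} (∂f_j/∂x_i - ∂f_i/∂x_j) dx_i ∧ dx_j.
  coefficient of dx ∧ dy: ∂f_2/∂x - ∂f_1/∂y = ∂(2*y*z)/∂x - ∂(2*x*y)/∂y = -2*x
  coefficient of dx ∧ dz: ∂f_3/∂x - ∂f_1/∂z = ∂(-3*x*y - 2*x*z + y^2)/∂x - ∂(2*x*y)/∂z = -3*y - 2*z
  coefficient of dy ∧ dz: ∂f_3/∂y - ∂f_2/∂z = ∂(-3*x*y - 2*x*z + y^2)/∂y - ∂(2*y*z)/∂z = -3*x
Assembling: d(omega) = (-2*x) dx ∧ dy + (-3*y - 2*z) dx ∧ dz + (-3*x) dy ∧ dz.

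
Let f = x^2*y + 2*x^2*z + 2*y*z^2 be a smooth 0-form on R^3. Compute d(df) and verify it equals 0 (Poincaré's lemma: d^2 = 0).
d(df) = 0

Step 1: df = sum_i (∂f/∂x_i) dx_i = (2*x*(y + 2*z)) dx + (x^2 + 2*z^2) dy + (2*x^2 + 4*y*z) dz.
Step 2: Apply d again. Using the 1-form formula, the coefficient of dx ∧ dy in d(df) is ∂^2 f/∂x ∂y - ∂^2 f/∂y ∂x = (2*x) - (2*x) = 0 (equality of mixed partials for smooth f).
Similarly for dx ∧ dz and dy ∧ dz — all coefficients vanish. So d(df) = 0.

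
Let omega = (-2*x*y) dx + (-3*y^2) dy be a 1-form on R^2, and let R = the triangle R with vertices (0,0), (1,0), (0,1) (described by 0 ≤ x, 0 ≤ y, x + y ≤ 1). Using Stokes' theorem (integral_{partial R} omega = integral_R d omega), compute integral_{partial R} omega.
integral_(partial R) omega = 1/3

Stokes: integral_partial_R omega = integral_R d omega with d omega = (∂Q/∂x - ∂P/∂y) dx ∧ dy.
  ∂Q/∂x = 0
  ∂P/∂y = -2*x
  integrand = ∂Q/∂x - ∂P/∂y = 2*x.
Integrating over R: integral_0^1 integral_0^{1-x} (2*x) dy dx = 1/3.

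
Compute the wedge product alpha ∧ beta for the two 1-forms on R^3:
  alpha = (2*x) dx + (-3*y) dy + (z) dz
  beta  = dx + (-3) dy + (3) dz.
alpha ∧ beta = (-6*x + 3*y) dx ∧ dy + (6*x - z) dx ∧ dz + (-9*y + 3*z) dy ∧ dz

Distribute the wedge, using dx_i ∧ dx_j = -dx_j ∧ dx_i and dx_i ∧ dx_i = 0. For each pair (i, j) with i < j, the coefficient of dx_i ∧ dx_j in alpha ∧ beta is (alpha_i * beta_j - alpha_j * beta_i). Collecting: alpha ∧ beta = (-6*x + 3*y) dx ∧ dy + (6*x - z) dx ∧ dz + (-9*y + 3*z) dy ∧ dz.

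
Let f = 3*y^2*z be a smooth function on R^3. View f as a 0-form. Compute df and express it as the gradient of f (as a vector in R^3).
df = (0) dx + (6*y*z) dy + (3*y^2) dz; grad f = (0, 6*y*z, 3*y^2)

For a 0-form f, d f = (∂f/∂x) dx + (∂f/∂y) dy + (∂f/∂z) dz. The components of the vector representation are exactly the entries of grad f in Cartesian coordinates:
  ∂f/∂x = 0
  ∂f/∂y = 6*y*z
  ∂f/∂z = 3*y^2.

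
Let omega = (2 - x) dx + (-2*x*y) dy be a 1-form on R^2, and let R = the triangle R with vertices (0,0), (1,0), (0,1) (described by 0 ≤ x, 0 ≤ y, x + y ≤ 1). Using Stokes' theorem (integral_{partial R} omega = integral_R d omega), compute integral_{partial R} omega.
integral_(partial R) omega = -1/3

Stokes: integral_partial_R omega = integral_R d omega with d omega = (∂Q/∂x - ∂P/∂y) dx ∧ dy.
  ∂Q/∂x = -2*y
  ∂P/∂y = 0
  integrand = ∂Q/∂x - ∂P/∂y = -2*y.
Integrating over R: integral_0^1 integral_0^{1-x} (-2*y) dy dx = -1/3.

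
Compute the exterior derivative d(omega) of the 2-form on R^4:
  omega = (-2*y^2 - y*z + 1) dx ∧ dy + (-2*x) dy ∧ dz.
d(omega) = (-y - 2) dx ∧ dy ∧ dz

For a 2-form omega = sum_{i<j} g_{ij} dx_i ∧ dx_j, the exterior derivative is
  d(omega) = sum_{i<j} d(g_{ij}) ∧ dx_i ∧ dx_j = sum_{i<j, k} (∂g_{ij}/∂x_k) dx_k ∧ dx_i ∧ dx_j.
Expand each term, using dx_k ∧ dx_i ∧ dx_j = sgn(permutation) dx_{(a)} ∧ dx_{(b)} ∧ dx_{(c)} with (a < b < c) sorted:
  d(-2*y^2 - y*z + 1) includes (∂/∂z)(-2*y^2 - y*z + 1) dz = (-y) dz, which multiplied by dx ∧ dy gives (-y) dx ∧ dy ∧ dz
  d(-2*x) includes (∂/∂x)(-2*x) dx = (-2) dx, which multiplied by dy ∧ dz gives (-2) dx ∧ dy ∧ dz
Collecting like 3-forms: d(omega) = (-y - 2) dx ∧ dy ∧ dz.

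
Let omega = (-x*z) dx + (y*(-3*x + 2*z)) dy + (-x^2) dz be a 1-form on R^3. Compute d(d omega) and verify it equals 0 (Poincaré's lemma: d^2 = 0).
d(d omega) = 0

Step 1: d omega = sum_{i<j} (∂f_j/∂x_i - ∂f_i/∂x_j) dx_i ∧ dx_j:
  coeff of dx ∧ dy: -3*y
  coeff of dx ∧ dz: -x
  coeff of dy ∧ dz: -2*y
Step 2: Apply d again to each 2-form coefficient. The only possible 3-form in R^3 is dx ∧ dy ∧ dz, with coefficient
  ∂(coeff of dy∧dz)/∂x - ∂(coeff of dx∧dz)/∂y + ∂(coeff of dx∧dy)/∂z
  = ∂/∂x (-2*y) - ∂/∂y (-x) + ∂/∂z (-3*y).
Each of these terms simplifies to sums of mixed partials that cancel in pairs. The result is 0 (by equality of mixed partials for smooth functions — Schwarz / Clairaut).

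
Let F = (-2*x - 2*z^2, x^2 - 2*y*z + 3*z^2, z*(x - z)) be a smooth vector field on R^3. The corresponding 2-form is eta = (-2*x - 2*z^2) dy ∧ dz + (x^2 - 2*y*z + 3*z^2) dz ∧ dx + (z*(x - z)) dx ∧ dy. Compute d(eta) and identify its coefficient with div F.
d(eta) = (x - 4*z - 2) dx ∧ dy ∧ dz; div F = x - 4*z - 2

For a 2-form in R^3 of the form above, applying d gives a 3-form with coefficient ∂P/∂x + ∂Q/∂y + ∂R/∂z:
  ∂P/∂x = -2
  ∂Q/∂y = -2*z
  ∂R/∂z = x - 2*z
Sum = x - 4*z - 2, which is exactly div F.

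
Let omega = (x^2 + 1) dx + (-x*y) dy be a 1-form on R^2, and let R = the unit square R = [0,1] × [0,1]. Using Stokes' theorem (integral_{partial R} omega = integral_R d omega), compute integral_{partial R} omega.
integral_(partial R) omega = -1/2

Stokes: integral_partial_R omega = integral_R d omega with d omega = (∂Q/∂x - ∂P/∂y) dx ∧ dy.
  ∂Q/∂x = -y
  ∂P/∂y = 0
  integrand = ∂Q/∂x - ∂P/∂y = -y.
Integrating over R: integral_0^1 integral_0^1 (-y) dx dy = -1/2.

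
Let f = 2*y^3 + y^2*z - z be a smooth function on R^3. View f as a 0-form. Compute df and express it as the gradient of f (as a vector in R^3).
df = (0) dx + (2*y*(3*y + z)) dy + (y^2 - 1) dz; grad f = (0, 2*y*(3*y + z), y^2 - 1)

For a 0-form f, d f = (∂f/∂x) dx + (∂f/∂y) dy + (∂f/∂z) dz. The components of the vector representation are exactly the entries of grad f in Cartesian coordinates:
  ∂f/∂x = 0
  ∂f/∂y = 2*y*(3*y + z)
  ∂f/∂z = y^2 - 1.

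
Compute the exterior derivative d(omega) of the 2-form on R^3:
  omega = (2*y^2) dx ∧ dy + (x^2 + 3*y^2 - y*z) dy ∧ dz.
d(omega) = (2*x) dx ∧ dy ∧ dz

For a 2-form omega = sum_{i<j} g_{ij} dx_i ∧ dx_j, the exterior derivative is
  d(omega) = sum_{i<j} d(g_{ij}) ∧ dx_i ∧ dx_j = sum_{i<j, k} (∂g_{ij}/∂x_k) dx_k ∧ dx_i ∧ dx_j.
Expand each term, using dx_k ∧ dx_i ∧ dx_j = sgn(permutation) dx_{(a)} ∧ dx_{(b)} ∧ dx_{(c)} with (a < b < c) sorted:
  d(x^2 + 3*y^2 - y*z) includes (∂/∂x)(x^2 + 3*y^2 - y*z) dx = (2*x) dx, which multiplied by dy ∧ dz gives (2*x) dx ∧ dy ∧ dz
Collecting like 3-forms: d(omega) = (2*x) dx ∧ dy ∧ dz.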